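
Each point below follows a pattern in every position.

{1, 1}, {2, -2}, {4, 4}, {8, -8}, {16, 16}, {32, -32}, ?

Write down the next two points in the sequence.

{64, 64}, {128, -128}

First part: 1, 2, 4, 8, 16, 32 → 64 → 128 (×2 each step).
Second part goes 1, -2, 4, -8, 16, -32 → 64 → -128 (×(-2) each step).
Putting the parts together: {64, 64} and then {128, -128}.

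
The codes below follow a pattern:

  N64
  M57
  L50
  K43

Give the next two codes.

For the letter, letters move back 1 place in the alphabet: N, M, L, K → J → I.
Second component — −7 each step: 64, 57, 50, 43 → 36 → 29.
So the next two codes are J36 and I29.

J36 then I29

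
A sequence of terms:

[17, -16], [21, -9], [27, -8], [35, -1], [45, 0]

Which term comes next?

First entry: differences are 4, 6, 8, … (increasing by 2 each time); 17, 21, 27, 35, 45 → 57.
Second entry goes -16, -9, -8, -1, 0 → 7 (alternating steps +7, +1, +7, +1, …).
Combining the parts gives [57, 7].

[57, 7]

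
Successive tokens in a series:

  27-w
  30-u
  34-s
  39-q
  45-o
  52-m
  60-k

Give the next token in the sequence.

69-i

First component: differences are 3, 4, 5, … (increasing by 1 each time); 27, 30, 34, 39, 45, 52, 60 → 69.
Letter goes w, u, s, q, o, m, k → i (letters move back 2 places in the alphabet).
Combining the parts gives 69-i.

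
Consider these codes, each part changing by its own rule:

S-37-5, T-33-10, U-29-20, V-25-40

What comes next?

Letter goes S, T, U, V → W (letters move forward 1 place in the alphabet).
For the second component, −4 each step: 37, 33, 29, 25 → 21.
Third component: 5, 10, 20, 40 → 80 (×2 each step).
Putting it together: W-21-80.

W-21-80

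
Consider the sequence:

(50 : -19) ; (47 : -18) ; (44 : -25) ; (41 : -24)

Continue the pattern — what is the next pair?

(38 : -31)

First part: −3 each step; 50, 47, 44, 41 → 38.
Second part: -19, -18, -25, -24 → -31 (alternating steps +1, −7, +1, −7, …).
So the next pair is (38 : -31).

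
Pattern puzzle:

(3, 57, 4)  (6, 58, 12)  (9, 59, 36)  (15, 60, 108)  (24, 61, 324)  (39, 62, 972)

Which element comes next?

For the first entry, each term is the sum of the two before it: 3, 6, 9, 15, 24, 39 → 63.
Second entry: +1 each step, so 57, 58, 59, 60, 61, 62 → 63.
Third entry: 4, 12, 36, 108, 324, 972 → 2916 (×3 each step).
Putting it together: (63, 63, 2916).

(63, 63, 2916)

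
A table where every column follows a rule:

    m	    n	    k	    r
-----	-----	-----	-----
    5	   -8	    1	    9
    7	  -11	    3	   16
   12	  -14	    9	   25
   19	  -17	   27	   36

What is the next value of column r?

For the column m, each term is the sum of the two before it: 5, 7, 12, 19 → 31.
For the column n, −3 each step: -8, -11, -14, -17 → -20.
Column k — ×3 each step: 1, 3, 9, 27 → 81.
Column r: 9, 16, 25, 36 → 49 (perfect squares: 3², 4², 5², …).

49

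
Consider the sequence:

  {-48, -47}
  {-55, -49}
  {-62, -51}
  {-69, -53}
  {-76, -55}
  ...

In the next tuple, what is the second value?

For the first value, −7 each step: -48, -55, -62, -69, -76 → -83.
Second value: -47, -49, -51, -53, -55 → -57 (−2 each step).

-57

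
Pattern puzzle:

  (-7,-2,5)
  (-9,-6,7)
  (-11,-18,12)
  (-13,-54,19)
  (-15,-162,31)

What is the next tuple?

(-17,-486,50)

First coordinate: −2 each step, so -7, -9, -11, -13, -15 → -17.
Second coordinate goes -2, -6, -18, -54, -162 → -486 (×3 each step).
Third coordinate: 5, 7, 12, 19, 31 → 50 (each term is the sum of the two before it).
Combining the parts gives (-17,-486,50).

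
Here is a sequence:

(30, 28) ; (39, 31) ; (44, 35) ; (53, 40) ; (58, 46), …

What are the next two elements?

First part goes 30, 39, 44, 53, 58 → 67 → 72 (alternating steps +9, +5, +9, +5, …).
Second part goes 28, 31, 35, 40, 46 → 53 → 61 (differences are 3, 4, 5, … (increasing by 1 each time)).
So the next two elements are (67, 53) and (72, 61).

(67, 53), (72, 61)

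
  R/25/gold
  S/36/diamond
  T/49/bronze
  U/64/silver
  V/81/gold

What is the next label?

W/100/diamond

Letter — letters move forward 1 place in the alphabet: R, S, T, U, V → W.
For the second component, perfect squares: 5², 6², 7², …: 25, 36, 49, 64, 81 → 100.
For the rank, repeats gold → diamond → bronze → silver: gold, diamond, bronze, silver, gold → diamond.
Combining the parts gives W/100/diamond.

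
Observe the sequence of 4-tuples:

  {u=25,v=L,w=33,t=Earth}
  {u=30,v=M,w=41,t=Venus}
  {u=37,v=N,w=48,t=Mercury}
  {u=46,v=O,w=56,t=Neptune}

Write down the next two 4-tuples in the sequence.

U — differences are 5, 7, 9, … (increasing by 2 each time): 25, 30, 37, 46 → 57 → 70.
V: L, M, N, O → P → Q (letters move forward 1 place in the alphabet).
W: alternating steps +8, +7, +8, +7, …, so 33, 41, 48, 56 → 63 → 71.
T: Earth, Venus, Mercury, Neptune → Uranus → Saturn (runs backward through the planets Mercury→Neptune).
Putting the parts together: {u=57,v=P,w=63,t=Uranus} and then {u=70,v=Q,w=71,t=Saturn}.

{u=57,v=P,w=63,t=Uranus}, {u=70,v=Q,w=71,t=Saturn}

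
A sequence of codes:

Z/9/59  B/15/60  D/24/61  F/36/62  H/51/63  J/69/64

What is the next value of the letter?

L

Letter: letters move forward 2 places in the alphabet, wrapping Z→A, so Z, B, D, F, H, J → L.
Second component: 9, 15, 24, 36, 51, 69 → 90 (differences are 6, 9, 12, … (increasing by 3 each time)).
Third component: +1 each step; 59, 60, 61, 62, 63, 64 → 65.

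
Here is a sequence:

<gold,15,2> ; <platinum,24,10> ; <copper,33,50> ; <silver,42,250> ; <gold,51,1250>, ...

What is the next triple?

Metal — repeats gold → platinum → copper → silver: gold, platinum, copper, silver, gold → platinum.
Second value goes 15, 24, 33, 42, 51 → 60 (+9 each step).
Third value goes 2, 10, 50, 250, 1250 → 6250 (×5 each step).
Combining the parts gives <platinum,60,6250>.

<platinum,60,6250>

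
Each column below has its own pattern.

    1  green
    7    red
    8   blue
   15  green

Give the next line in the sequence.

First component: each term is the sum of the two before it, so 1, 7, 8, 15 → 23.
For the colour, repeats green → red → blue: green, red, blue, green → red.
Combining the parts gives 23  red.

23  red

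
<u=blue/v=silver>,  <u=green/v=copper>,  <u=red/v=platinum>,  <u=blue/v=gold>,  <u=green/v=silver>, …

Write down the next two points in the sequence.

U: repeats blue → green → red; blue, green, red, blue, green → red → blue.
V goes silver, copper, platinum, gold, silver → copper → platinum (repeats silver → copper → platinum → gold).
Putting the parts together: <u=red/v=copper> and then <u=blue/v=platinum>.

<u=red/v=copper>, <u=blue/v=platinum>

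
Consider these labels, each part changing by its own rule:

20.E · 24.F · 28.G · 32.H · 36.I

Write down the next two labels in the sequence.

40.J then 44.K

First component goes 20, 24, 28, 32, 36 → 40 → 44 (+4 each step).
Letter: letters move forward 1 place in the alphabet, so E, F, G, H, I → J → K.
Putting the parts together: 40.J and then 44.K.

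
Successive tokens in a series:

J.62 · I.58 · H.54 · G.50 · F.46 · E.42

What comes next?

Letter goes J, I, H, G, F, E → D (letters move back 1 place in the alphabet).
Second component — −4 each step: 62, 58, 54, 50, 46, 42 → 38.
Putting it together: D.38.

D.38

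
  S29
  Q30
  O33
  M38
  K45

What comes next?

Letter — letters move back 2 places in the alphabet: S, Q, O, M, K → I.
Second component goes 29, 30, 33, 38, 45 → 54 (differences are 1, 3, 5, … (increasing by 2 each time)).
Combining the parts gives I54.

I54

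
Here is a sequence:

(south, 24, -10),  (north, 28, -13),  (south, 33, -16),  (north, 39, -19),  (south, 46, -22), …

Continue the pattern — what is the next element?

Direction: alternates south ↔ north, so south, north, south, north, south → north.
Second slot: differences are 4, 5, 6, … (increasing by 1 each time), so 24, 28, 33, 39, 46 → 54.
Third slot: −3 each step, so -10, -13, -16, -19, -22 → -25.
Putting it together: (north, 54, -25).

(north, 54, -25)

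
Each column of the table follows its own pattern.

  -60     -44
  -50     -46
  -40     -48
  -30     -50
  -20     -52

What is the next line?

First component goes -60, -50, -40, -30, -20 → -10 (+10 each step).
Second component goes -44, -46, -48, -50, -52 → -54 (−2 each step).
Putting it together: -10  -54.

-10  -54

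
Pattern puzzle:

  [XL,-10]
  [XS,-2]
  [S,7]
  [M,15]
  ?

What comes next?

[L,24]

Size goes XL, XS, S, M → L (runs through clothing sizes XS→XL).
Second part: alternating steps +8, +9, +8, +9, …, so -10, -2, 7, 15 → 24.
So the next point is [L,24].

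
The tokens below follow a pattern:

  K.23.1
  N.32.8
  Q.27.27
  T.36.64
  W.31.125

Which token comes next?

Letter: K, N, Q, T, W → Z (letters move forward 3 places in the alphabet).
Second component: alternating steps +9, −5, +9, −5, …, so 23, 32, 27, 36, 31 → 40.
Third component: perfect cubes: 1³, 2³, 3³, …, so 1, 8, 27, 64, 125 → 216.
Combining the parts gives Z.40.216.

Z.40.216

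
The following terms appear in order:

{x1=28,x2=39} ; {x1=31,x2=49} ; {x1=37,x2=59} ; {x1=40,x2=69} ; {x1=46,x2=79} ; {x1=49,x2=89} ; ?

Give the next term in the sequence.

X1: alternating steps +3, +6, +3, +6, …, so 28, 31, 37, 40, 46, 49 → 55.
X2 goes 39, 49, 59, 69, 79, 89 → 99 (+10 each step).
Putting it together: {x1=55,x2=99}.

{x1=55,x2=99}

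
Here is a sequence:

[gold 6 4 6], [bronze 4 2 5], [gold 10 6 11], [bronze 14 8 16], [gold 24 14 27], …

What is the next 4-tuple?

Rank goes gold, bronze, gold, bronze, gold → bronze (alternates gold ↔ bronze).
Second slot: 6, 4, 10, 14, 24 → 38 (each term is the sum of the two before it).
Third slot: 4, 2, 6, 8, 14 → 22 (each term is the sum of the two before it).
Fourth slot: each term is the sum of the two before it; 6, 5, 11, 16, 27 → 43.
Combining the parts gives [bronze 38 22 43].

[bronze 38 22 43]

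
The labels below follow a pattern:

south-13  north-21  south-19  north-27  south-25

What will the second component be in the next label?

33

For the second component, alternating steps +8, −2, +8, −2, …: 13, 21, 19, 27, 25 → 33.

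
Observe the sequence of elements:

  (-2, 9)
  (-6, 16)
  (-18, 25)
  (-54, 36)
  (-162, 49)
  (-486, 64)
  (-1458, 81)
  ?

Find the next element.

(-4374, 100)

First slot: -2, -6, -18, -54, -162, -486, -1458 → -4374 (×3 each step).
Second slot: perfect squares: 3², 4², 5², …; 9, 16, 25, 36, 49, 64, 81 → 100.
So the next element is (-4374, 100).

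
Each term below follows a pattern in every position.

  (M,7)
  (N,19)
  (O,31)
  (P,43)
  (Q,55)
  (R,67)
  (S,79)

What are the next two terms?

(T,91), (U,103)

Letter: letters move forward 1 place in the alphabet; M, N, O, P, Q, R, S → T → U.
For the second value, +12 each step: 7, 19, 31, 43, 55, 67, 79 → 91 → 103.
So the next two terms are (T,91) and (U,103).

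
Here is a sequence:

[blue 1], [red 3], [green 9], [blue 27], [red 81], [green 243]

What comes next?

Colour goes blue, red, green, blue, red, green → blue (repeats blue → red → green).
Second coordinate: 1, 3, 9, 27, 81, 243 → 729 (×3 each step).
Putting it together: [blue 729].

[blue 729]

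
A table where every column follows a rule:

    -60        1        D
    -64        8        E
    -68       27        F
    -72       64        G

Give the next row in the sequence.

-76  125  H

First component: −4 each step, so -60, -64, -68, -72 → -76.
Second component: perfect cubes: 1³, 2³, 3³, …, so 1, 8, 27, 64 → 125.
Letter: letters move forward 1 place in the alphabet, so D, E, F, G → H.
Combining the parts gives -76  125  H.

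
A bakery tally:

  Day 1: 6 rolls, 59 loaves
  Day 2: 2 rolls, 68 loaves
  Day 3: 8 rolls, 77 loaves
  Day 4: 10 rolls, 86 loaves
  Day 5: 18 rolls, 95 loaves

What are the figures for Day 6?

28 rolls, 104 loaves

Rolls — each term is the sum of the two before it: 6, 2, 8, 10, 18 → 28.
Loaves: +9 each step; 59, 68, 77, 86, 95 → 104.
So the next record is 28 rolls, 104 loaves.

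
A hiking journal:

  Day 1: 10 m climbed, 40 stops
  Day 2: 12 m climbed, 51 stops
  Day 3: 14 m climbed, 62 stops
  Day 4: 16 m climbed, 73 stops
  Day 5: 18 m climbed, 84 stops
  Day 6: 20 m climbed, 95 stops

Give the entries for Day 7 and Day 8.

M climbed: 10, 12, 14, 16, 18, 20 → 22 → 24 (+2 each step).
Stops: 40, 51, 62, 73, 84, 95 → 106 → 117 (+11 each step).
Putting the parts together: 22 m climbed, 106 stops and then 24 m climbed, 117 stops.

22 m climbed, 106 stops; 24 m climbed, 117 stops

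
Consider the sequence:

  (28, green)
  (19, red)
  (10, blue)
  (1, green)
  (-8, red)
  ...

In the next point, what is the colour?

blue

Colour: green, red, blue, green, red → blue (repeats green → red → blue).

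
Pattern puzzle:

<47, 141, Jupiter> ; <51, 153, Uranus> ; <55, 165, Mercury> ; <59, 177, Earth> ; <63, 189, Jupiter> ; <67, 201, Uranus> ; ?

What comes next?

First value goes 47, 51, 55, 59, 63, 67 → 71 (+4 each step).
Second value: 141, 153, 165, 177, 189, 201 → 213 (always 3 × the first value).
Planet — repeats Jupiter → Uranus → Mercury → Earth: Jupiter, Uranus, Mercury, Earth, Jupiter, Uranus → Mercury.
Combining the parts gives <71, 213, Mercury>.

<71, 213, Mercury>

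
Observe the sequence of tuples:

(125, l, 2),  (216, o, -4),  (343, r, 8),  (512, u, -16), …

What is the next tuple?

(729, x, 32)

For the first part, perfect cubes: 5³, 6³, 7³, …: 125, 216, 343, 512 → 729.
For the letter, letters move forward 3 places in the alphabet: l, o, r, u → x.
Third part — ×(-2) each step: 2, -4, 8, -16 → 32.
Putting it together: (729, x, 32).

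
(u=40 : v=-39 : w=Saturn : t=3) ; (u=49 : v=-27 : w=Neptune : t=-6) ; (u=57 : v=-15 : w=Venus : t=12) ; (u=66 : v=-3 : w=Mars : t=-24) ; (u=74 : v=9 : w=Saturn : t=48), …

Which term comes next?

U: alternating steps +9, +8, +9, +8, …, so 40, 49, 57, 66, 74 → 83.
V: -39, -27, -15, -3, 9 → 21 (+12 each step).
W: repeats Saturn → Neptune → Venus → Mars, so Saturn, Neptune, Venus, Mars, Saturn → Neptune.
T goes 3, -6, 12, -24, 48 → -96 (×(-2) each step).
Combining the parts gives (u=83 : v=21 : w=Neptune : t=-96).

(u=83 : v=21 : w=Neptune : t=-96)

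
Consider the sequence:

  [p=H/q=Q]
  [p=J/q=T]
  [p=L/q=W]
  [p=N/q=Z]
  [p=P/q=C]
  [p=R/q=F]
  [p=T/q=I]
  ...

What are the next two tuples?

P: letters move forward 2 places in the alphabet, so H, J, L, N, P, R, T → V → X.
Q goes Q, T, W, Z, C, F, I → L → O (letters move forward 3 places in the alphabet, wrapping Z→A).
So the next two tuples are [p=V/q=L] and [p=X/q=O].

[p=V/q=L], [p=X/q=O]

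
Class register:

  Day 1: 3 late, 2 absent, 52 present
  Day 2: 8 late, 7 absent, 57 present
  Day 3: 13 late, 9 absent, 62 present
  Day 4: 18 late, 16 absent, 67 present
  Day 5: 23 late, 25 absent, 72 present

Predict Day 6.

28 late, 41 absent, 77 present

For the late, +5 each step: 3, 8, 13, 18, 23 → 28.
For the absent, each term is the sum of the two before it: 2, 7, 9, 16, 25 → 41.
For the present, +5 each step: 52, 57, 62, 67, 72 → 77.
So the next line is 28 late, 41 absent, 77 present.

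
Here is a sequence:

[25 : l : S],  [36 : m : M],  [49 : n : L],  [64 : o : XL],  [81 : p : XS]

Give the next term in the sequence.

[100 : q : S]

First coordinate: perfect squares: 5², 6², 7², …; 25, 36, 49, 64, 81 → 100.
Letter: l, m, n, o, p → q (letters move forward 1 place in the alphabet).
Size goes S, M, L, XL, XS → S (runs through clothing sizes XS→XL).
Combining the parts gives [100 : q : S].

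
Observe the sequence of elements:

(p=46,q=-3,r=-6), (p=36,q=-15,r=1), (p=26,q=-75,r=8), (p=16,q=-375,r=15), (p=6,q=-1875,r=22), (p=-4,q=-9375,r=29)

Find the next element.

P — −10 each step: 46, 36, 26, 16, 6, -4 → -14.
Q: -3, -15, -75, -375, -1875, -9375 → -46875 (×5 each step).
R: +7 each step, so -6, 1, 8, 15, 22, 29 → 36.
Putting it together: (p=-14,q=-46875,r=36).

(p=-14,q=-46875,r=36)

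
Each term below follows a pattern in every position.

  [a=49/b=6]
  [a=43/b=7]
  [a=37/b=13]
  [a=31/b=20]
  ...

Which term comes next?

A goes 49, 43, 37, 31 → 25 (−6 each step).
B: 6, 7, 13, 20 → 33 (each term is the sum of the two before it).
Putting it together: [a=25/b=33].

[a=25/b=33]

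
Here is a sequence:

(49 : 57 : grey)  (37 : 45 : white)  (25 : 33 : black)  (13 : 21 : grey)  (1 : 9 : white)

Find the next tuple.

First coordinate: −12 each step, so 49, 37, 25, 13, 1 → -11.
Second coordinate: always 8 more than the first coordinate, so 57, 45, 33, 21, 9 → -3.
Shade: grey, white, black, grey, white → black (repeats grey → white → black).
Putting it together: (-11 : -3 : black).

(-11 : -3 : black)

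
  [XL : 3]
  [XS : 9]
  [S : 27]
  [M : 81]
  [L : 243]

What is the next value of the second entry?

729

Second entry: ×3 each step, so 3, 9, 27, 81, 243 → 729.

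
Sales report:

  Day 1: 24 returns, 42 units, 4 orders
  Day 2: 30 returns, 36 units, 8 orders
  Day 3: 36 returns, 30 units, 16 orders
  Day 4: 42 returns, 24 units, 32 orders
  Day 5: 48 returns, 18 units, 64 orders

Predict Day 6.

54 returns, 12 units, 128 orders

Returns — +6 each step: 24, 30, 36, 42, 48 → 54.
Units: −6 each step, so 42, 36, 30, 24, 18 → 12.
Orders goes 4, 8, 16, 32, 64 → 128 (×2 each step).
So the next row is 54 returns, 12 units, 128 orders.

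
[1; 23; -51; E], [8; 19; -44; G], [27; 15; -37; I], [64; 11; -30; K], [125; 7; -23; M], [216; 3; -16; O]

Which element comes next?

First coordinate — perfect cubes: 1³, 2³, 3³, …: 1, 8, 27, 64, 125, 216 → 343.
Second coordinate goes 23, 19, 15, 11, 7, 3 → -1 (−4 each step).
Third coordinate: -51, -44, -37, -30, -23, -16 → -9 (+7 each step).
Letter — letters move forward 2 places in the alphabet: E, G, I, K, M, O → Q.
Putting it together: [343; -1; -9; Q].

[343; -1; -9; Q]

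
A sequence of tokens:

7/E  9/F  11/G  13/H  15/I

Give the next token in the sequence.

First component: +2 each step, so 7, 9, 11, 13, 15 → 17.
Letter goes E, F, G, H, I → J (letters move forward 1 place in the alphabet).
So the next token is 17/J.

17/J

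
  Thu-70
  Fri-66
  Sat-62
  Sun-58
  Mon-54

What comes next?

Day — runs through the weekdays Mon→Sun: Thu, Fri, Sat, Sun, Mon → Tue.
Second component: 70, 66, 62, 58, 54 → 50 (−4 each step).
Combining the parts gives Tue-50.

Tue-50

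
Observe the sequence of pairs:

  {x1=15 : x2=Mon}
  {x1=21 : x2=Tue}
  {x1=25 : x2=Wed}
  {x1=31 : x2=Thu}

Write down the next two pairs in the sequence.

For the x1, alternating steps +6, +4, +6, +4, …: 15, 21, 25, 31 → 35 → 41.
X2 goes Mon, Tue, Wed, Thu → Fri → Sat (runs through the weekdays Mon→Sun).
So the next two pairs are {x1=35 : x2=Fri} and {x1=41 : x2=Sat}.

{x1=35 : x2=Fri}, {x1=41 : x2=Sat}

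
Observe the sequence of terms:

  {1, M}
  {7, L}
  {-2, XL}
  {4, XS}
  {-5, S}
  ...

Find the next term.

First coordinate goes 1, 7, -2, 4, -5 → 1 (alternating steps +6, −9, +6, −9, …).
Size: M, L, XL, XS, S → M (runs through clothing sizes XS→XL).
So the next term is {1, M}.

{1, M}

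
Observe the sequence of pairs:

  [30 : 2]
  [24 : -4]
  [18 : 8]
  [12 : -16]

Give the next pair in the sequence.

For the first entry, −6 each step: 30, 24, 18, 12 → 6.
Second entry — ×(-2) each step: 2, -4, 8, -16 → 32.
Putting it together: [6 : 32].

[6 : 32]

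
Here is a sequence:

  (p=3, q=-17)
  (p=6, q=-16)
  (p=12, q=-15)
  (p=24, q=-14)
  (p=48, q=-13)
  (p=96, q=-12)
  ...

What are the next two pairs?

(p=192, q=-11), (p=384, q=-10)

P — ×2 each step: 3, 6, 12, 24, 48, 96 → 192 → 384.
Q: -17, -16, -15, -14, -13, -12 → -11 → -10 (+1 each step).
So the next two pairs are (p=192, q=-11) and (p=384, q=-10).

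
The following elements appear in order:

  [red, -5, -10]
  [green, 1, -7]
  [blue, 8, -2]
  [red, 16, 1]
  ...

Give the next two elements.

For the colour, repeats red → green → blue: red, green, blue, red → green → blue.
Second entry: -5, 1, 8, 16 → 25 → 35 (differences are 6, 7, 8, … (increasing by 1 each time)).
For the third entry, alternating steps +3, +5, +3, +5, …: -10, -7, -2, 1 → 6 → 9.
Putting the parts together: [green, 25, 6] and then [blue, 35, 9].

[green, 25, 6], [blue, 35, 9]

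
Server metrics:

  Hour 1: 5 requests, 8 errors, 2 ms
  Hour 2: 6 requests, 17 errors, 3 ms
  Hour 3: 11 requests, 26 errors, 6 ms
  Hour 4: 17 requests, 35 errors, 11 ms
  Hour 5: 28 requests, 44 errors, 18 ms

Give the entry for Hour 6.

45 requests, 53 errors, 27 ms

Requests goes 5, 6, 11, 17, 28 → 45 (each term is the sum of the two before it).
For the errors, +9 each step: 8, 17, 26, 35, 44 → 53.
Ms goes 2, 3, 6, 11, 18 → 27 (differences are 1, 3, 5, … (increasing by 2 each time)).
Combining the parts gives 45 requests, 53 errors, 27 ms.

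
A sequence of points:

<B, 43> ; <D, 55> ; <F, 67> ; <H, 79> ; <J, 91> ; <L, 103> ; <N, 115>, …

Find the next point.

Letter goes B, D, F, H, J, L, N → P (letters move forward 2 places in the alphabet).
Second part: +12 each step, so 43, 55, 67, 79, 91, 103, 115 → 127.
Combining the parts gives <P, 127>.

<P, 127>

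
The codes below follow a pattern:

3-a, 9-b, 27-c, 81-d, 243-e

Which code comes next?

First component: 3, 9, 27, 81, 243 → 729 (×3 each step).
For the letter, letters move forward 1 place in the alphabet: a, b, c, d, e → f.
So the next code is 729-f.

729-f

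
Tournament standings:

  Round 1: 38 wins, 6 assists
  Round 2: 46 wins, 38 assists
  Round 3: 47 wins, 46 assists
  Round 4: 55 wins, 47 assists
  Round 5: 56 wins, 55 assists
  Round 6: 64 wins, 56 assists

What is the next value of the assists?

64

For the wins, alternating steps +8, +1, +8, +1, …: 38, 46, 47, 55, 56, 64 → 65.
Assists — always the previous value of the wins: 6, 38, 46, 47, 55, 56 → 64.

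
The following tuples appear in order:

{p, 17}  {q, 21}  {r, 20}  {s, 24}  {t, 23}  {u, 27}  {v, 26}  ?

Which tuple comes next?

{w, 30}

For the letter, letters move forward 1 place in the alphabet: p, q, r, s, t, u, v → w.
Second coordinate: alternating steps +4, −1, +4, −1, …; 17, 21, 20, 24, 23, 27, 26 → 30.
Combining the parts gives {w, 30}.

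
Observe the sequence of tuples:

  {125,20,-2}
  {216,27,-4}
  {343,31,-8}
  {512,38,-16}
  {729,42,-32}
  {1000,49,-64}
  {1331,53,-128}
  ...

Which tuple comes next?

First coordinate: perfect cubes: 5³, 6³, 7³, …, so 125, 216, 343, 512, 729, 1000, 1331 → 1728.
Second coordinate: 20, 27, 31, 38, 42, 49, 53 → 60 (alternating steps +7, +4, +7, +4, …).
Third coordinate: ×2 each step; -2, -4, -8, -16, -32, -64, -128 → -256.
So the next tuple is {1728,60,-256}.

{1728,60,-256}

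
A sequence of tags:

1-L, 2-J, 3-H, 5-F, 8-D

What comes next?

13-B

First component — each term is the sum of the two before it: 1, 2, 3, 5, 8 → 13.
Letter: L, J, H, F, D → B (letters move back 2 places in the alphabet).
So the next tag is 13-B.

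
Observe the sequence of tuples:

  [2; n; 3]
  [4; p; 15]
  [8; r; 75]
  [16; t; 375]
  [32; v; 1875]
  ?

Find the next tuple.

First part: ×2 each step, so 2, 4, 8, 16, 32 → 64.
Letter — letters move forward 2 places in the alphabet: n, p, r, t, v → x.
For the third part, ×5 each step: 3, 15, 75, 375, 1875 → 9375.
So the next tuple is [64; x; 9375].

[64; x; 9375]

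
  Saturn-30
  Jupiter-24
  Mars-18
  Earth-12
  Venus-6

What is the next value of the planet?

Planet: runs backward through the planets Mercury→Neptune, so Saturn, Jupiter, Mars, Earth, Venus → Mercury.

Mercury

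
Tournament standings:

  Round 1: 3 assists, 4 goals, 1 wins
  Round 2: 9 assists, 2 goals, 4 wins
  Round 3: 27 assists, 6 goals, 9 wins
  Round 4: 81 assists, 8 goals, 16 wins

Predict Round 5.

Assists — ×3 each step: 3, 9, 27, 81 → 243.
Goals: 4, 2, 6, 8 → 14 (each term is the sum of the two before it).
Wins: perfect squares: 1², 2², 3², …, so 1, 4, 9, 16 → 25.
So the next record is 243 assists, 14 goals, 25 wins.

243 assists, 14 goals, 25 wins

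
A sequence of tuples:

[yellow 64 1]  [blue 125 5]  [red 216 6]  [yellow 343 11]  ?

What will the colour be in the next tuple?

blue

For the colour, repeats yellow → blue → red: yellow, blue, red, yellow → blue.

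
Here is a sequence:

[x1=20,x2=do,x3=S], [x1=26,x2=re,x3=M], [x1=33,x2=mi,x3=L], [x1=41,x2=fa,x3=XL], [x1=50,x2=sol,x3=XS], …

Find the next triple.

X1 goes 20, 26, 33, 41, 50 → 60 (differences are 6, 7, 8, … (increasing by 1 each time)).
X2: runs through the solfège scale do→ti, so do, re, mi, fa, sol → la.
X3: S, M, L, XL, XS → S (runs through clothing sizes XS→XL).
Putting it together: [x1=60,x2=la,x3=S].

[x1=60,x2=la,x3=S]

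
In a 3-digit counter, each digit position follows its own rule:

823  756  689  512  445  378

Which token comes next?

201

First digit goes 8, 7, 6, 5, 4, 3 → 2 (−1 each step, mod 10).
For the second digit, +3 each step, mod 10: 2, 5, 8, 1, 4, 7 → 0.
Third digit: +3 each step, mod 10, so 3, 6, 9, 2, 5, 8 → 1.
Putting it together: 201.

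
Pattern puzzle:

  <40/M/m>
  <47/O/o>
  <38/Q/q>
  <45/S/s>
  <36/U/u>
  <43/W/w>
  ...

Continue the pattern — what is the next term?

<34/Y/y>

First component goes 40, 47, 38, 45, 36, 43 → 34 (alternating steps +7, −9, +7, −9, …).
First letter — letters move forward 2 places in the alphabet: M, O, Q, S, U, W → Y.
Second letter — letters move forward 2 places in the alphabet: m, o, q, s, u, w → y.
Putting it together: <34/Y/y>.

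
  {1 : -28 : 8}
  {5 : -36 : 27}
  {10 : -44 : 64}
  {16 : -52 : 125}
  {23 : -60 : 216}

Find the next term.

{31 : -68 : 343}

For the first entry, differences are 4, 5, 6, … (increasing by 1 each time): 1, 5, 10, 16, 23 → 31.
Second entry: −8 each step; -28, -36, -44, -52, -60 → -68.
Third entry: perfect cubes: 2³, 3³, 4³, …, so 8, 27, 64, 125, 216 → 343.
Combining the parts gives {31 : -68 : 343}.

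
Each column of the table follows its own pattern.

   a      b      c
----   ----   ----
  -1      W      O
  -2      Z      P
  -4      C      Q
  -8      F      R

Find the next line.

-16  I  S

Column a: ×2 each step; -1, -2, -4, -8 → -16.
Column b: letters move forward 3 places in the alphabet, wrapping Z→A, so W, Z, C, F → I.
Column c — letters move forward 1 place in the alphabet: O, P, Q, R → S.
So the next line is -16  I  S.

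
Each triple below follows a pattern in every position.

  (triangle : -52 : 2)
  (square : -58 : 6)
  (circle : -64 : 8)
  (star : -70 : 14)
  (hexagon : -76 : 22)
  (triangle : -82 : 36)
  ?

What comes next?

(square : -88 : 58)

Shape: triangle, square, circle, star, hexagon, triangle → square (repeats triangle → square → circle → star → hexagon).
For the second component, −6 each step: -52, -58, -64, -70, -76, -82 → -88.
Third component: each term is the sum of the two before it, so 2, 6, 8, 14, 22, 36 → 58.
So the next triple is (square : -88 : 58).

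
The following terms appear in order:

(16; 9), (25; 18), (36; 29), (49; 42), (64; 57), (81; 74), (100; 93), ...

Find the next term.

(121; 114)

First slot goes 16, 25, 36, 49, 64, 81, 100 → 121 (perfect squares: 4², 5², 6², …).
Second slot: 9, 18, 29, 42, 57, 74, 93 → 114 (always 7 less than the first slot).
Putting it together: (121; 114).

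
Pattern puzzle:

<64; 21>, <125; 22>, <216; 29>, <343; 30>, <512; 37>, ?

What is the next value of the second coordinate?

38

Second coordinate — alternating steps +1, +7, +1, +7, …: 21, 22, 29, 30, 37 → 38.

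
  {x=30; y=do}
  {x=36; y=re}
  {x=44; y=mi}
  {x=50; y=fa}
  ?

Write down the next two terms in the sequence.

X — alternating steps +6, +8, +6, +8, …: 30, 36, 44, 50 → 58 → 64.
For the y, runs through the solfège scale do→ti: do, re, mi, fa → sol → la.
So the next two terms are {x=58; y=sol} and {x=64; y=la}.

{x=58; y=sol}, {x=64; y=la}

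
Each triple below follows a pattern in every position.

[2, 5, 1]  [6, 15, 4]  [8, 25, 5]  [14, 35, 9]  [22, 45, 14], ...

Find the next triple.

First value goes 2, 6, 8, 14, 22 → 36 (each term is the sum of the two before it).
Second value — +10 each step: 5, 15, 25, 35, 45 → 55.
Third value — each term is the sum of the two before it: 1, 4, 5, 9, 14 → 23.
So the next triple is [36, 55, 23].

[36, 55, 23]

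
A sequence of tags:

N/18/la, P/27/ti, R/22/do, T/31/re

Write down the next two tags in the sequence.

V/26/mi, X/35/fa

Letter: letters move forward 2 places in the alphabet, so N, P, R, T → V → X.
For the second component, alternating steps +9, −5, +9, −5, …: 18, 27, 22, 31 → 26 → 35.
Note: la, ti, do, re → mi → fa (runs through the solfège scale do→ti).
So the next two tags are V/26/mi and X/35/fa.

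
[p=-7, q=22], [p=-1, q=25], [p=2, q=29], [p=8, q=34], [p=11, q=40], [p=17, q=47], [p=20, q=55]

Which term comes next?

P goes -7, -1, 2, 8, 11, 17, 20 → 26 (alternating steps +6, +3, +6, +3, …).
For the q, differences are 3, 4, 5, … (increasing by 1 each time): 22, 25, 29, 34, 40, 47, 55 → 64.
So the next term is [p=26, q=64].

[p=26, q=64]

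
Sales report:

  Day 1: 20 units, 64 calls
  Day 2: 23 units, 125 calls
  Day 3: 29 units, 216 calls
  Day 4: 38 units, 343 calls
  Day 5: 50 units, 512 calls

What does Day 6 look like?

Units goes 20, 23, 29, 38, 50 → 65 (differences are 3, 6, 9, … (increasing by 3 each time)).
Calls: 64, 125, 216, 343, 512 → 729 (perfect cubes: 4³, 5³, 6³, …).
Putting it together: 65 units, 729 calls.

65 units, 729 calls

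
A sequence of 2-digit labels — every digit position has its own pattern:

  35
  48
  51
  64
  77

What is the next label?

First digit — +1 each step, mod 10: 3, 4, 5, 6, 7 → 8.
Second digit goes 5, 8, 1, 4, 7 → 0 (+3 each step, mod 10).
Combining the parts gives 80.

80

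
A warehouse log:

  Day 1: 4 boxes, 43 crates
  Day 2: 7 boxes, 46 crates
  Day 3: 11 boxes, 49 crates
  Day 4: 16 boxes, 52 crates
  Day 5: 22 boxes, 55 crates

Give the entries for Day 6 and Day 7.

Boxes: differences are 3, 4, 5, … (increasing by 1 each time), so 4, 7, 11, 16, 22 → 29 → 37.
Crates: +3 each step; 43, 46, 49, 52, 55 → 58 → 61.
So the next two records are 29 boxes, 58 crates and 37 boxes, 61 crates.

29 boxes, 58 crates; 37 boxes, 61 crates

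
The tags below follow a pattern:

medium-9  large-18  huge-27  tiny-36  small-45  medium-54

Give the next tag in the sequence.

Size — repeats medium → large → huge → tiny → small: medium, large, huge, tiny, small, medium → large.
Second component: +9 each step, so 9, 18, 27, 36, 45, 54 → 63.
Putting it together: large-63.

large-63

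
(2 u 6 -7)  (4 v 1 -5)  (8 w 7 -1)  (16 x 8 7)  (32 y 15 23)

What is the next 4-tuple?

(64 z 23 55)

First slot goes 2, 4, 8, 16, 32 → 64 (×2 each step).
Letter — letters move forward 1 place in the alphabet: u, v, w, x, y → z.
Third slot: 6, 1, 7, 8, 15 → 23 (each term is the sum of the two before it).
Fourth slot: always 9 less than the first slot; -7, -5, -1, 7, 23 → 55.
Putting it together: (64 z 23 55).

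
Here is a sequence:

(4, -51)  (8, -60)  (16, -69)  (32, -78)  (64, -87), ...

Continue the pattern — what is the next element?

For the first coordinate, ×2 each step: 4, 8, 16, 32, 64 → 128.
Second coordinate: −9 each step, so -51, -60, -69, -78, -87 → -96.
Putting it together: (128, -96).

(128, -96)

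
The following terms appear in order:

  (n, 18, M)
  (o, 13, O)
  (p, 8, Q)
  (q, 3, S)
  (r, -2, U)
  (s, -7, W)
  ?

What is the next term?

First letter goes n, o, p, q, r, s → t (letters move forward 1 place in the alphabet).
Second value: 18, 13, 8, 3, -2, -7 → -12 (−5 each step).
Second letter — letters move forward 2 places in the alphabet: M, O, Q, S, U, W → Y.
Putting it together: (t, -12, Y).

(t, -12, Y)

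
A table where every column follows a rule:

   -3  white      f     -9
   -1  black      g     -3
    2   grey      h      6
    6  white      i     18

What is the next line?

11  black  j  33

For the first component, differences are 2, 3, 4, … (increasing by 1 each time): -3, -1, 2, 6 → 11.
For the shade, repeats white → black → grey: white, black, grey, white → black.
Letter: letters move forward 1 place in the alphabet, so f, g, h, i → j.
Fourth component: -9, -3, 6, 18 → 33 (always 3 × the first component).
Combining the parts gives 11  black  j  33.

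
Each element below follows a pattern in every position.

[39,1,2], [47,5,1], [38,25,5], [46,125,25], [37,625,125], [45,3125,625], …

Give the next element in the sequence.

[36,15625,3125]

First component: alternating steps +8, −9, +8, −9, …, so 39, 47, 38, 46, 37, 45 → 36.
Second component: ×5 each step; 1, 5, 25, 125, 625, 3125 → 15625.
Third component: always the previous value of the second component, so 2, 1, 5, 25, 125, 625 → 3125.
Combining the parts gives [36,15625,3125].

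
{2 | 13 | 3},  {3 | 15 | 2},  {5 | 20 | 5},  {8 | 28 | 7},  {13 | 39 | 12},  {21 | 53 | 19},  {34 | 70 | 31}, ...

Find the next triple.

First component goes 2, 3, 5, 8, 13, 21, 34 → 55 (each term is the sum of the two before it).
Second component — differences are 2, 5, 8, … (increasing by 3 each time): 13, 15, 20, 28, 39, 53, 70 → 90.
Third component goes 3, 2, 5, 7, 12, 19, 31 → 50 (each term is the sum of the two before it).
Combining the parts gives {55 | 90 | 50}.

{55 | 90 | 50}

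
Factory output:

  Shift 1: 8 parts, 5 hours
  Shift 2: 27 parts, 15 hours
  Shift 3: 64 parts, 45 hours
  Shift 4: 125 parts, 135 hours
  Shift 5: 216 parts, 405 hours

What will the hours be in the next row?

Hours: ×3 each step; 5, 15, 45, 135, 405 → 1215.

1215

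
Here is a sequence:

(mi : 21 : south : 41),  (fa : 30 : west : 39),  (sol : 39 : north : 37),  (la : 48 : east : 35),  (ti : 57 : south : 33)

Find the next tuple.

Note — runs through the solfège scale do→ti: mi, fa, sol, la, ti → do.
Second component goes 21, 30, 39, 48, 57 → 66 (+9 each step).
Direction: repeats south → west → north → east, so south, west, north, east, south → west.
Fourth component — −2 each step: 41, 39, 37, 35, 33 → 31.
Putting it together: (do : 66 : west : 31).

(do : 66 : west : 31)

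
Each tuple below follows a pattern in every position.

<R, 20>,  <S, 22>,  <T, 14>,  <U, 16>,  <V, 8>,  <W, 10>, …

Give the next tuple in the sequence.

Letter goes R, S, T, U, V, W → X (letters move forward 1 place in the alphabet).
Second value goes 20, 22, 14, 16, 8, 10 → 2 (alternating steps +2, −8, +2, −8, …).
Putting it together: <X, 2>.

<X, 2>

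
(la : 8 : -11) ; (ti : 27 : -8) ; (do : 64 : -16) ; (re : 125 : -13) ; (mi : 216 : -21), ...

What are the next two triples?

(fa : 343 : -18), (sol : 512 : -26)

For the note, runs through the solfège scale do→ti: la, ti, do, re, mi → fa → sol.
Second coordinate goes 8, 27, 64, 125, 216 → 343 → 512 (perfect cubes: 2³, 3³, 4³, …).
Third coordinate: alternating steps +3, −8, +3, −8, …; -11, -8, -16, -13, -21 → -18 → -26.
Putting the parts together: (fa : 343 : -18) and then (sol : 512 : -26).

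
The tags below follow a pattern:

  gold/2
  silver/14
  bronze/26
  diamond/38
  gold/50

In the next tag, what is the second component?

Second component: +12 each step; 2, 14, 26, 38, 50 → 62.

62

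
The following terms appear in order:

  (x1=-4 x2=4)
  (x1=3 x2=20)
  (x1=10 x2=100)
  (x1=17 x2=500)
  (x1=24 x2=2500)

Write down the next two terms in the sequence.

X1: -4, 3, 10, 17, 24 → 31 → 38 (+7 each step).
For the x2, ×5 each step: 4, 20, 100, 500, 2500 → 12500 → 62500.
Putting the parts together: (x1=31 x2=12500) and then (x1=38 x2=62500).

(x1=31 x2=12500), (x1=38 x2=62500)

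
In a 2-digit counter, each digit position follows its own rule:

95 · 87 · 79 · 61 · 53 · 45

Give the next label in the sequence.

First digit goes 9, 8, 7, 6, 5, 4 → 3 (−1 each step, mod 10).
Second digit — +2 each step, mod 10: 5, 7, 9, 1, 3, 5 → 7.
So the next label is 37.

37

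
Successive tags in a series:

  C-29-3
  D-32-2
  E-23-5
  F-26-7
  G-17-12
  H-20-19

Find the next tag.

Letter goes C, D, E, F, G, H → I (letters move forward 1 place in the alphabet).
Second component goes 29, 32, 23, 26, 17, 20 → 11 (alternating steps +3, −9, +3, −9, …).
Third component: 3, 2, 5, 7, 12, 19 → 31 (each term is the sum of the two before it).
Putting it together: I-11-31.

I-11-31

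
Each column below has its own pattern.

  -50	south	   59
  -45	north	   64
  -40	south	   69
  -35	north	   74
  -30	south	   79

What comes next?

-25  north  84

First component: +5 each step, so -50, -45, -40, -35, -30 → -25.
For the direction, alternates south ↔ north: south, north, south, north, south → north.
For the third component, +5 each step: 59, 64, 69, 74, 79 → 84.
So the next row is -25  north  84.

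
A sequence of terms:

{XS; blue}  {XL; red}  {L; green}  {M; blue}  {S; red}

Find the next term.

{XS; green}

For the size, runs backward through clothing sizes XS→XL: XS, XL, L, M, S → XS.
Colour: repeats blue → red → green, so blue, red, green, blue, red → green.
So the next term is {XS; green}.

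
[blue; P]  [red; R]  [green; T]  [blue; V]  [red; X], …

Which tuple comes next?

[green; Z]

Colour: repeats blue → red → green, so blue, red, green, blue, red → green.
Letter goes P, R, T, V, X → Z (letters move forward 2 places in the alphabet).
Combining the parts gives [green; Z].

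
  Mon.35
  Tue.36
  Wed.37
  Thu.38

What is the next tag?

Day goes Mon, Tue, Wed, Thu → Fri (runs through the weekdays Mon→Sun).
Second component — +1 each step: 35, 36, 37, 38 → 39.
Combining the parts gives Fri.39.

Fri.39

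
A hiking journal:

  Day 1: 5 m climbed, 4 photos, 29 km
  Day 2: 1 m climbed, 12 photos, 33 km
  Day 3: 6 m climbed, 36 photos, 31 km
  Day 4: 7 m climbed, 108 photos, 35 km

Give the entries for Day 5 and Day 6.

M climbed goes 5, 1, 6, 7 → 13 → 20 (each term is the sum of the two before it).
Photos: 4, 12, 36, 108 → 324 → 972 (×3 each step).
For the km, alternating steps +4, −2, +4, −2, …: 29, 33, 31, 35 → 33 → 37.
So the next two rows are 13 m climbed, 324 photos, 33 km and 20 m climbed, 972 photos, 37 km.

13 m climbed, 324 photos, 33 km; 20 m climbed, 972 photos, 37 km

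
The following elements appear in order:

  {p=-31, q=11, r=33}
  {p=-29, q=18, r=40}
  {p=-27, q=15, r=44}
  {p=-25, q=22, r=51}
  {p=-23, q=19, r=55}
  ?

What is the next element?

{p=-21, q=26, r=62}

P goes -31, -29, -27, -25, -23 → -21 (+2 each step).
Q: 11, 18, 15, 22, 19 → 26 (alternating steps +7, −3, +7, −3, …).
R — alternating steps +7, +4, +7, +4, …: 33, 40, 44, 51, 55 → 62.
Combining the parts gives {p=-21, q=26, r=62}.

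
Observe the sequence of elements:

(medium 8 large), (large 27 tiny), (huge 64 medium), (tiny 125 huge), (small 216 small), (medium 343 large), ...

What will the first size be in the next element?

large

First size — repeats medium → large → huge → tiny → small: medium, large, huge, tiny, small, medium → large.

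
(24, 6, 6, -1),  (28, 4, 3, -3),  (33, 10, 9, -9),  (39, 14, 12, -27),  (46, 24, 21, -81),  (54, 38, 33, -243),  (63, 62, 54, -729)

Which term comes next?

First value: differences are 4, 5, 6, … (increasing by 1 each time), so 24, 28, 33, 39, 46, 54, 63 → 73.
Second value — each term is the sum of the two before it: 6, 4, 10, 14, 24, 38, 62 → 100.
Third value: 6, 3, 9, 12, 21, 33, 54 → 87 (each term is the sum of the two before it).
For the fourth value, ×3 each step: -1, -3, -9, -27, -81, -243, -729 → -2187.
Putting it together: (73, 100, 87, -2187).

(73, 100, 87, -2187)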